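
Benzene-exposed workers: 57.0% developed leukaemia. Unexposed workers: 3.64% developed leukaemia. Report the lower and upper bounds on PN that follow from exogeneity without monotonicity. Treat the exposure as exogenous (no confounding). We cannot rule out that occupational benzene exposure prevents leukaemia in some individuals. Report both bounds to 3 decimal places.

0.936 ≤ PN ≤ 1.000

p₁ = 0.57, p₀ = 0.0364.
Under exogeneity alone the bounds on PN are max{0,(p₁−p₀)/p₁} ≤ PN ≤ min{1,(1−p₀)/p₁}.
  lower = (p₁ − p₀)/p₁ = 0.5336 / 0.57 ≈ 0.9361
  upper = min{1, (1 − p₀)/p₁} = 0.9636 / 0.57 ≈ 1.6905 → capped at 1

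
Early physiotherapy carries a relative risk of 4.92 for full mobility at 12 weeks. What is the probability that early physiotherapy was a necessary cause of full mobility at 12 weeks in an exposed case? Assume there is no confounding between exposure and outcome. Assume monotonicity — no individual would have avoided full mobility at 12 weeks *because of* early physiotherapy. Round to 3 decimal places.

Under exogeneity and monotonicity, PN = (RR − 1) / RR = 1 − 1/RR.
PN = (4.92 − 1) / 4.92 = 3.92 / 4.92 ≈ 0.7967

PN ≈ 0.797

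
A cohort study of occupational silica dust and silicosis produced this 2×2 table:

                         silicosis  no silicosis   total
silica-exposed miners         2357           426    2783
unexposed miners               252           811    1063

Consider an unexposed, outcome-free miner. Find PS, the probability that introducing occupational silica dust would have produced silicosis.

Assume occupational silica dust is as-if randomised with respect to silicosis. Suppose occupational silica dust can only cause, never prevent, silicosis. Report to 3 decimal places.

PS ≈ 0.799

p₁ = P(outcome | exposed) = 2357/2783 = 0.84693
p₀ = P(outcome | unexposed) = 252/1063 = 0.23706
Under exogeneity and monotonicity, PS = (p₁ − p₀) / (1 − p₀).
PS = (0.84693 − 0.23706) / (1 − 0.23706) = 0.60986 / 0.76294 ≈ 0.7994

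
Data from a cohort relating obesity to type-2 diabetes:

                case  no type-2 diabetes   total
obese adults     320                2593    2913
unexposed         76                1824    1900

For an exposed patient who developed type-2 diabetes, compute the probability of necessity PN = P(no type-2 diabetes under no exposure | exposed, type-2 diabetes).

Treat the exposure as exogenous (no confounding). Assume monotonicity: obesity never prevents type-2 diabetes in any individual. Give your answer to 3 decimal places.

p₁ = P(outcome | exposed) = 320/2913 = 0.10985
p₀ = P(outcome | unexposed) = 76/1900 = 0.04
Under exogeneity and monotonicity, PN = (p₁ − p₀) / p₁.
PN = (0.10985 − 0.04) / 0.10985 = 0.069852 / 0.10985 ≈ 0.6359

PN ≈ 0.636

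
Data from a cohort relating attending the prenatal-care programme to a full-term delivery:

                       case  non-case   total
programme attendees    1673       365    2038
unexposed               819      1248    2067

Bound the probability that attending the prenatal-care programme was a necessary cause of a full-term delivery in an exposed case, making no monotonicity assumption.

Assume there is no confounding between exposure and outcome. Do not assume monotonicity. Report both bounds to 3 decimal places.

p₁ = P(outcome | exposed) = 1673/2038 = 0.8209
p₀ = P(outcome | unexposed) = 819/2067 = 0.39623
Under exogeneity alone the bounds on PN are max{0,(p₁−p₀)/p₁} ≤ PN ≤ min{1,(1−p₀)/p₁}.
  lower = (p₁ − p₀)/p₁ = 0.42468 / 0.8209 ≈ 0.5173
  upper = min{1, (1 − p₀)/p₁} = 0.60377 / 0.8209 ≈ 0.7355

0.517 ≤ PN ≤ 0.735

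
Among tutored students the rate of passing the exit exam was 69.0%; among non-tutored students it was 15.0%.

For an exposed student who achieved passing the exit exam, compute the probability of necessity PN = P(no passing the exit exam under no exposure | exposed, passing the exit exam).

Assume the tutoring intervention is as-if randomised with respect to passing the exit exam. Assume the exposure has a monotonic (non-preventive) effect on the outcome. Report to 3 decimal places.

PN ≈ 0.783

p₁ = 0.69, p₀ = 0.15.
Under exogeneity and monotonicity, PN = (p₁ − p₀) / p₁.
PN = (0.69 − 0.15) / 0.69 = 0.54 / 0.69 ≈ 0.7826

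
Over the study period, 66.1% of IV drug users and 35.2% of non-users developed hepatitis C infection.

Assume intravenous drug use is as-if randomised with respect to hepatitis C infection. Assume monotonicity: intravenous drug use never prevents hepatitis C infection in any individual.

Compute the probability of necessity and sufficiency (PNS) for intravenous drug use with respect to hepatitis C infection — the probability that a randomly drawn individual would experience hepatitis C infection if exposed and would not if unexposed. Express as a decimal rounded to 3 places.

PNS ≈ 0.309

p₁ = 0.661, p₀ = 0.352.
Under exogeneity and monotonicity, PNS = p₁ − p₀.
PNS = 0.661 − 0.352 = 0.309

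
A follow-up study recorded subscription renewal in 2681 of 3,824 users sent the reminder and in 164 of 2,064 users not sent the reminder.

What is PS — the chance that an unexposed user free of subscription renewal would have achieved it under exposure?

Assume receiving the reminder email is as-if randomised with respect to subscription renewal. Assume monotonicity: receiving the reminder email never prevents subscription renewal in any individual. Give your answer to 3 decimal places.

PS ≈ 0.675

p₁ = P(outcome | exposed) = 2681/3824 = 0.7011
p₀ = P(outcome | unexposed) = 164/2064 = 0.079457
Under exogeneity and monotonicity, PS = (p₁ − p₀) / (1 − p₀).
PS = (0.7011 − 0.079457) / (1 − 0.079457) = 0.62164 / 0.92054 ≈ 0.6753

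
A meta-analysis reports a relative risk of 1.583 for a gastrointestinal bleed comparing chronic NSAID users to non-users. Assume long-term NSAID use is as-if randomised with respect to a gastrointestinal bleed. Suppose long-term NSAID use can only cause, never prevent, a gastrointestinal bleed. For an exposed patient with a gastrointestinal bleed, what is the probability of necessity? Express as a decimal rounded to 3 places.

Under exogeneity and monotonicity, PN = (RR − 1) / RR = 1 − 1/RR.
PN = (1.583 − 1) / 1.583 = 0.583 / 1.583 ≈ 0.3683

PN ≈ 0.368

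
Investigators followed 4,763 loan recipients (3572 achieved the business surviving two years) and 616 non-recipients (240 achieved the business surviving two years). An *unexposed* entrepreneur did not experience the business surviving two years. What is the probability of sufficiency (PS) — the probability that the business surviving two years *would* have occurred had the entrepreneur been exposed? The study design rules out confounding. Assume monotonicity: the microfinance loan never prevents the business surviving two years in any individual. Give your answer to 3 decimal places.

p₁ = P(outcome | exposed) = 3572/4763 = 0.74995
p₀ = P(outcome | unexposed) = 240/616 = 0.38961
Under exogeneity and monotonicity, PS = (p₁ − p₀) / (1 − p₀).
PS = (0.74995 − 0.38961) / (1 − 0.38961) = 0.36034 / 0.61039 ≈ 0.5903

PS ≈ 0.590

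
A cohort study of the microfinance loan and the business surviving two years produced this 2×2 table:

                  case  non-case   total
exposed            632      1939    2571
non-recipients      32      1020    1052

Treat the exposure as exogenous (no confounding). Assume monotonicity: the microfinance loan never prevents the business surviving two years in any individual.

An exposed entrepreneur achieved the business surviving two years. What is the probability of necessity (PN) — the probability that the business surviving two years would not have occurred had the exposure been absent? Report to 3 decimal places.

p₁ = P(outcome | exposed) = 632/2571 = 0.24582
p₀ = P(outcome | unexposed) = 32/1052 = 0.030418
Under exogeneity and monotonicity, PN = (p₁ − p₀)/p₁.
PN = (0.24582 − 0.030418) / 0.24582 ≈ 0.8763

PN ≈ 0.876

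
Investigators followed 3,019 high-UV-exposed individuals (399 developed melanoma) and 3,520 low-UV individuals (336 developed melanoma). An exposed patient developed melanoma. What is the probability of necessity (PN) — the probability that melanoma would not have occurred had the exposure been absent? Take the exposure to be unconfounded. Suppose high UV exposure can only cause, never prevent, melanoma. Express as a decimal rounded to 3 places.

p₁ = P(outcome | exposed) = 399/3019 = 0.13216
p₀ = P(outcome | unexposed) = 336/3520 = 0.095455
Under exogeneity and monotonicity, PN = (p₁ − p₀) / p₁.
PN = (0.13216 − 0.095455) / 0.13216 = 0.036708 / 0.13216 ≈ 0.2778

PN ≈ 0.278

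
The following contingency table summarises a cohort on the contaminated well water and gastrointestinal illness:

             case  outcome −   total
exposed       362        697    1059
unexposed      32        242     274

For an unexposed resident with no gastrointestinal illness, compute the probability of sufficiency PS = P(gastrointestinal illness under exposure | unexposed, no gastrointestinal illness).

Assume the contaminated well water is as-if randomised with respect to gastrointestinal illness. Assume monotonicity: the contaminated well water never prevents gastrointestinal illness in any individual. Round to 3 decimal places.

PS ≈ 0.255

p₁ = P(outcome | exposed) = 362/1059 = 0.34183
p₀ = P(outcome | unexposed) = 32/274 = 0.11679
Under exogeneity and monotonicity, PS = (p₁ − p₀)/(1 − p₀).
PS = (0.34183 − 0.11679) / 0.88321 ≈ 0.2548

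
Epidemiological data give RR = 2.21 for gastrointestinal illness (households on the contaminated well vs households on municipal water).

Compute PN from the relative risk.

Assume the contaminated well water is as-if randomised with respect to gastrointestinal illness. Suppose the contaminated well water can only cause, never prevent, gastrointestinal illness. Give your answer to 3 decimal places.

PN ≈ 0.548

Under exogeneity and monotonicity, PN = (RR − 1) / RR = 1 − 1/RR.
PN = (2.21 − 1) / 2.21 = 1.21 / 2.21 ≈ 0.5475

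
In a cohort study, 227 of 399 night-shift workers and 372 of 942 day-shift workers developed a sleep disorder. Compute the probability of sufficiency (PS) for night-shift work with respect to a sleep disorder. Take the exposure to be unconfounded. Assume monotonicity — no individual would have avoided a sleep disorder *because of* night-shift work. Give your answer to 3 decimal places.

p₁ = P(outcome | exposed) = 227/399 = 0.56892
p₀ = P(outcome | unexposed) = 372/942 = 0.3949
Under exogeneity and monotonicity, PS = (p₁ − p₀) / (1 − p₀).
PS = (0.56892 − 0.3949) / (1 − 0.3949) = 0.17402 / 0.6051 ≈ 0.2876

PS ≈ 0.288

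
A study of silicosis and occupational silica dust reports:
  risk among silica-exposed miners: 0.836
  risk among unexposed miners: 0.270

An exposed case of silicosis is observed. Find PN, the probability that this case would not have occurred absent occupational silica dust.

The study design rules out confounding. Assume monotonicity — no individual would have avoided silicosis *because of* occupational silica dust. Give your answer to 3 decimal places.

PN ≈ 0.677

Let p₁ = 0.836, p₀ = 0.27.
Under exogeneity and monotonicity, PN = (p₁ − p₀) / p₁.
PN = (0.836 − 0.27) / 0.836 = 0.566 / 0.836 ≈ 0.6770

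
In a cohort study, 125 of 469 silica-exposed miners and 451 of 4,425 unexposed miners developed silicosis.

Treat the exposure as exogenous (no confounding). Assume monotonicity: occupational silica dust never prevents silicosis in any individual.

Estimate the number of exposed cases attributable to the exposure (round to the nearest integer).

p₁ = P(outcome | exposed) = 125/469 = 0.26652
p₀ = P(outcome | unexposed) = 451/4425 = 0.10192
PN = (p₁ − p₀)/p₁ = (0.26652 − 0.10192) / 0.26652 ≈ 0.61759.
Attributable cases ≈ PN × (exposed cases) = 0.61759 × 125 ≈ 77.20.

about 77 cases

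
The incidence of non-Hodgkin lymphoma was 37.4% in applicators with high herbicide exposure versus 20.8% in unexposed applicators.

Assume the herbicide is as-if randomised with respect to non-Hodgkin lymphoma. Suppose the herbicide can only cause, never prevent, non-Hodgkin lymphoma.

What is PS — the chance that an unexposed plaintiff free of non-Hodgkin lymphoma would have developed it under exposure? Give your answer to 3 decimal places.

p₁ = 0.374, p₀ = 0.208.
Under exogeneity and monotonicity, PS = (p₁ − p₀) / (1 − p₀).
PS = (0.374 − 0.208) / (1 − 0.208) = 0.166 / 0.792 ≈ 0.2096

PS ≈ 0.210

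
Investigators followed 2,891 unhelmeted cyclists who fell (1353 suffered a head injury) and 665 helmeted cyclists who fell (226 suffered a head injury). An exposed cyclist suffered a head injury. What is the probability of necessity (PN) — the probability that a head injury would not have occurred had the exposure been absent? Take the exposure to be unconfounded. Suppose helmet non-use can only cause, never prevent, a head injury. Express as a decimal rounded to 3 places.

PN ≈ 0.274

p₁ = P(outcome | exposed) = 1353/2891 = 0.468
p₀ = P(outcome | unexposed) = 226/665 = 0.33985
Under exogeneity and monotonicity, PN = (p₁ − p₀) / p₁.
PN = (0.468 − 0.33985) / 0.468 = 0.12815 / 0.468 ≈ 0.2738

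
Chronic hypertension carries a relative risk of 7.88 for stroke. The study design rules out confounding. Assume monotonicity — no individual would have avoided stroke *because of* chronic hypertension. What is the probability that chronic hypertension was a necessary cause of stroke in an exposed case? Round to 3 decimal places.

PN ≈ 0.873

Under exogeneity and monotonicity, PN = (RR − 1) / RR = 1 − 1/RR.
PN = (7.88 − 1) / 7.88 = 6.88 / 7.88 ≈ 0.8731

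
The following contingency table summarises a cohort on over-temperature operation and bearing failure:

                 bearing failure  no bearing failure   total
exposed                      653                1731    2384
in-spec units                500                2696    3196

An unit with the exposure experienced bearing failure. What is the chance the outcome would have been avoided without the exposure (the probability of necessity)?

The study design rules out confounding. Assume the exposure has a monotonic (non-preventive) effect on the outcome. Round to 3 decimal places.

p₁ = P(outcome | exposed) = 653/2384 = 0.27391
p₀ = P(outcome | unexposed) = 500/3196 = 0.15645
Under exogeneity and monotonicity, PN = (p₁ − p₀)/p₁.
PN = (0.27391 − 0.15645) / 0.27391 ≈ 0.4288

PN ≈ 0.429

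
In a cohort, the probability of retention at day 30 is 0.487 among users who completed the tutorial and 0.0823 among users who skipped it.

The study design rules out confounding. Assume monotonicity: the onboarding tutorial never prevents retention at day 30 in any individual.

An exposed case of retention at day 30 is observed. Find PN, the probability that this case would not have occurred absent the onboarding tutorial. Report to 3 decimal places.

Let p₁ = 0.487, p₀ = 0.0823.
Under exogeneity and monotonicity, PN = (p₁ − p₀) / p₁.
PN = (0.487 − 0.0823) / 0.487 = 0.4047 / 0.487 ≈ 0.8310

PN ≈ 0.831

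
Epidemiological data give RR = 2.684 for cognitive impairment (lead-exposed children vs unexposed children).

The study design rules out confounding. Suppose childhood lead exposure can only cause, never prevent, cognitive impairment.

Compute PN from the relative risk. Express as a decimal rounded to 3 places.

PN ≈ 0.627

Under exogeneity and monotonicity, PN = (RR − 1) / RR = 1 − 1/RR.
PN = (2.684 − 1) / 2.684 = 1.684 / 2.684 ≈ 0.6274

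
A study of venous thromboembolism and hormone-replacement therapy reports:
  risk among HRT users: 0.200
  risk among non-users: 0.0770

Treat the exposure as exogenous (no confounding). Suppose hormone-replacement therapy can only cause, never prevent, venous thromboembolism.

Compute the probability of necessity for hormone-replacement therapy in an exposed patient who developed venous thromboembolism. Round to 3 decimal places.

PN ≈ 0.615

Let p₁ = 0.2, p₀ = 0.077.
Under exogeneity and monotonicity, PN = (p₁ − p₀) / p₁.
PN = (0.2 − 0.077) / 0.2 = 0.123 / 0.2 ≈ 0.6150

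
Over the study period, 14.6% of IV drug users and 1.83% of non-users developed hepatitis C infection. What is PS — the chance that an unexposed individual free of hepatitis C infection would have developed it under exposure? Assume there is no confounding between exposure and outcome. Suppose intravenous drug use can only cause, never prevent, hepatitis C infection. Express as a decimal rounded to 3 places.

p₁ = 0.146, p₀ = 0.0183.
Under exogeneity and monotonicity, PS = (p₁ − p₀) / (1 − p₀).
PS = (0.146 − 0.0183) / (1 − 0.0183) = 0.1277 / 0.9817 ≈ 0.1301

PS ≈ 0.130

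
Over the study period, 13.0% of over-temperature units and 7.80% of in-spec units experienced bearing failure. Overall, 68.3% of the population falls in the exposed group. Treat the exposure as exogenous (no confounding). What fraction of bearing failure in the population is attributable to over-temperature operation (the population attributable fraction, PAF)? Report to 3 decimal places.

p₁ = 0.13, p₀ = 0.078.
Overall risk P(Y=1) = π·p₁ + (1−π)·p₀ = 0.683×0.13 + 0.317×0.078 = 0.11352.
Under exogeneity, PAF = [P(Y=1) − p₀] / P(Y=1).
PAF = (0.11352 − 0.078) / 0.11352 ≈ 0.3129

PAF ≈ 0.313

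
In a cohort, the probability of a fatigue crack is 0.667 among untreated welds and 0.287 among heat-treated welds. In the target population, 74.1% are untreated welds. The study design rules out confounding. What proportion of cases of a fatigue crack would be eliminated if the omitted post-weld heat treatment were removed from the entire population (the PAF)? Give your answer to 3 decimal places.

PAF ≈ 0.495

Let p₁ = 0.667, p₀ = 0.287.
Overall risk P(Y=1) = π·p₁ + (1−π)·p₀ = 0.741×0.667 + 0.259×0.287 = 0.56858.
Under exogeneity, PAF = [P(Y=1) − p₀] / P(Y=1).
PAF = (0.56858 − 0.287) / 0.56858 ≈ 0.4952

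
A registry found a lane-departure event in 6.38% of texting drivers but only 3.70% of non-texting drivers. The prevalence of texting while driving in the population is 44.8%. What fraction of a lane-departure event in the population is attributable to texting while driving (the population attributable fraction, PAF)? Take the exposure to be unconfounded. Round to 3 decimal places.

PAF ≈ 0.245

p₁ = 0.0638, p₀ = 0.037.
Overall risk P(Y=1) = π·p₁ + (1−π)·p₀ = 0.448×0.0638 + 0.552×0.037 = 0.049006.
Under exogeneity, PAF = [P(Y=1) − p₀] / P(Y=1).
PAF = (0.049006 − 0.037) / 0.049006 ≈ 0.2450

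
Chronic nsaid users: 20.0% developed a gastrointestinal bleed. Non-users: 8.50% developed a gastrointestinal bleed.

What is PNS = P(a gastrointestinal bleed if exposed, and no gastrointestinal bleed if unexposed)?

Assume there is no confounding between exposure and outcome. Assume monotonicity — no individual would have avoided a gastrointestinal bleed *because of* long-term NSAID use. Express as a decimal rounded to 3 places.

p₁ = 0.2, p₀ = 0.085.
Under exogeneity and monotonicity, PNS = p₁ − p₀.
PNS = 0.2 − 0.085 = 0.115

PNS ≈ 0.115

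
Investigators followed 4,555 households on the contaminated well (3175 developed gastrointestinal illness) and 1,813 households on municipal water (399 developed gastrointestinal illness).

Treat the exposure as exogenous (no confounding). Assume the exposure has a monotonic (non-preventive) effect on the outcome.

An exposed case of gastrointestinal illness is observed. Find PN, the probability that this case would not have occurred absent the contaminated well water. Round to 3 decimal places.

p₁ = P(outcome | exposed) = 3175/4555 = 0.69704
p₀ = P(outcome | unexposed) = 399/1813 = 0.22008
Under exogeneity and monotonicity, PN = (p₁ − p₀) / p₁.
PN = (0.69704 − 0.22008) / 0.69704 = 0.47696 / 0.69704 ≈ 0.6843

PN ≈ 0.684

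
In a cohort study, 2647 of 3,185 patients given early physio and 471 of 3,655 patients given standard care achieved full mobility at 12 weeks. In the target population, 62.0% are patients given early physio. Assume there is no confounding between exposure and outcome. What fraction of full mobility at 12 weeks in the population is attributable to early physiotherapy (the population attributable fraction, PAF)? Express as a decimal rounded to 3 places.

PAF ≈ 0.772

p₁ = P(outcome | exposed) = 2647/3185 = 0.83108
p₀ = P(outcome | unexposed) = 471/3655 = 0.12886
Overall risk P(Y=1) = π·p₁ + (1−π)·p₀ = 0.62×0.83108 + 0.38×0.12886 = 0.56424.
Under exogeneity, PAF = [P(Y=1) − p₀] / P(Y=1).
PAF = (0.56424 − 0.12886) / 0.56424 ≈ 0.7716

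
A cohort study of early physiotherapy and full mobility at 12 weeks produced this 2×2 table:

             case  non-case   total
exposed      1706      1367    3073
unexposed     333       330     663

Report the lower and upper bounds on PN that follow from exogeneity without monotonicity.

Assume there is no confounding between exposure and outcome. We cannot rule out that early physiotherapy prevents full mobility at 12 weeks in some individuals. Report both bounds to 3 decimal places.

0.095 ≤ PN ≤ 0.897

p₁ = P(outcome | exposed) = 1706/3073 = 0.55516
p₀ = P(outcome | unexposed) = 333/663 = 0.50226
Under exogeneity alone the bounds on PN are max{0,(p₁−p₀)/p₁} ≤ PN ≤ min{1,(1−p₀)/p₁}.
  lower = (p₁ − p₀)/p₁ = 0.052895 / 0.55516 ≈ 0.0953
  upper = min{1, (1 − p₀)/p₁} = 0.49774 / 0.55516 ≈ 0.8966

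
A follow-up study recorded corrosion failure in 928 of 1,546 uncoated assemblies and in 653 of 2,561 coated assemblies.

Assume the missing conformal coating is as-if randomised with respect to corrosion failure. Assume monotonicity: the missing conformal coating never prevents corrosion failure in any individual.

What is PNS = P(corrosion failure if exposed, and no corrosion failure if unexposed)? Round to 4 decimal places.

p₁ = P(outcome | exposed) = 928/1546 = 0.60026
p₀ = P(outcome | unexposed) = 653/2561 = 0.25498
Under exogeneity and monotonicity, PNS = p₁ − p₀.
PNS = 0.60026 − 0.25498 = 0.34528

PNS ≈ 0.3453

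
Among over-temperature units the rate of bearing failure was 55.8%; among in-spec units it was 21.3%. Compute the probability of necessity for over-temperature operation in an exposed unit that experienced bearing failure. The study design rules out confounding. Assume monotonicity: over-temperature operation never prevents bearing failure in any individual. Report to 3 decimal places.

p₁ = 0.558, p₀ = 0.213.
Under exogeneity and monotonicity, PN = (p₁ − p₀) / p₁.
PN = (0.558 − 0.213) / 0.558 = 0.345 / 0.558 ≈ 0.6183

PN ≈ 0.618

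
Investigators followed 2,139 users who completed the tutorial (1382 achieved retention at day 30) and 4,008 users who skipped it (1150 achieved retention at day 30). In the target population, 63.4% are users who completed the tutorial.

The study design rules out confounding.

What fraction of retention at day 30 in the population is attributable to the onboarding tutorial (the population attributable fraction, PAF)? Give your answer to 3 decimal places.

p₁ = P(outcome | exposed) = 1382/2139 = 0.6461
p₀ = P(outcome | unexposed) = 1150/4008 = 0.28693
Overall risk P(Y=1) = π·p₁ + (1−π)·p₀ = 0.634×0.6461 + 0.366×0.28693 = 0.51464.
Under exogeneity, PAF = [P(Y=1) − p₀] / P(Y=1).
PAF = (0.51464 − 0.28693) / 0.51464 ≈ 0.4425

PAF ≈ 0.442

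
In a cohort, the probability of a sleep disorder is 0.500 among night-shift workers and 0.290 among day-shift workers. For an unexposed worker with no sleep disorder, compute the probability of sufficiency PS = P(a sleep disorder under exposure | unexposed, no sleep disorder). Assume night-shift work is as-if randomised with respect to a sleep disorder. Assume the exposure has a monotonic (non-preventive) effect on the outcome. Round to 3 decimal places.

PS ≈ 0.296

Let p₁ = 0.5, p₀ = 0.29.
Under exogeneity and monotonicity, PS = (p₁ − p₀) / (1 − p₀).
PS = (0.5 − 0.29) / (1 − 0.29) = 0.21 / 0.71 ≈ 0.2958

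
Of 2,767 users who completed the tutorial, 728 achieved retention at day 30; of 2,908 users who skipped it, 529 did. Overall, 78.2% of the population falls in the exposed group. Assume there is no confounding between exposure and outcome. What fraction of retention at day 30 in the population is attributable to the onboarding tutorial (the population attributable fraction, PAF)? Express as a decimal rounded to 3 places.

PAF ≈ 0.259

p₁ = P(outcome | exposed) = 728/2767 = 0.2631
p₀ = P(outcome | unexposed) = 529/2908 = 0.18191
Overall risk P(Y=1) = π·p₁ + (1−π)·p₀ = 0.782×0.2631 + 0.218×0.18191 = 0.2454.
Under exogeneity, PAF = [P(Y=1) − p₀] / P(Y=1).
PAF = (0.2454 − 0.18191) / 0.2454 ≈ 0.2587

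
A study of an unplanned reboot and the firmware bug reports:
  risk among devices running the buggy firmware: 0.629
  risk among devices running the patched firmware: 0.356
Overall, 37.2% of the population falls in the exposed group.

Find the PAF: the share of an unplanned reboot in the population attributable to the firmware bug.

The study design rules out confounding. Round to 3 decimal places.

PAF ≈ 0.222

Let p₁ = 0.629, p₀ = 0.356.
Overall risk P(Y=1) = π·p₁ + (1−π)·p₀ = 0.372×0.629 + 0.628×0.356 = 0.45756.
Under exogeneity, PAF = [P(Y=1) − p₀] / P(Y=1).
PAF = (0.45756 − 0.356) / 0.45756 ≈ 0.2220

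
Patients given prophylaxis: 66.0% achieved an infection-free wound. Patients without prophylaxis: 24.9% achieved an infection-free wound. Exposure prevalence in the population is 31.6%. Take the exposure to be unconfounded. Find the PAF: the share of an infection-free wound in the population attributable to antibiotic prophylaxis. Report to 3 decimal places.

PAF ≈ 0.343

p₁ = 0.66, p₀ = 0.249.
Overall risk P(Y=1) = π·p₁ + (1−π)·p₀ = 0.316×0.66 + 0.684×0.249 = 0.37888.
Under exogeneity, PAF = [P(Y=1) − p₀] / P(Y=1).
PAF = (0.37888 − 0.249) / 0.37888 ≈ 0.3428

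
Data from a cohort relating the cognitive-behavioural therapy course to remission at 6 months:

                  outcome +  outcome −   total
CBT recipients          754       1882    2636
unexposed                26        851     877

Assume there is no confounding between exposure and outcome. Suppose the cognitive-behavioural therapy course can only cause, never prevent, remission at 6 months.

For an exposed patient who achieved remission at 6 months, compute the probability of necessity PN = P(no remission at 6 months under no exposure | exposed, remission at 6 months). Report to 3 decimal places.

PN ≈ 0.896

p₁ = P(outcome | exposed) = 754/2636 = 0.28604
p₀ = P(outcome | unexposed) = 26/877 = 0.029647
Under exogeneity and monotonicity, PN = (p₁ − p₀)/p₁.
PN = (0.28604 − 0.029647) / 0.28604 ≈ 0.8964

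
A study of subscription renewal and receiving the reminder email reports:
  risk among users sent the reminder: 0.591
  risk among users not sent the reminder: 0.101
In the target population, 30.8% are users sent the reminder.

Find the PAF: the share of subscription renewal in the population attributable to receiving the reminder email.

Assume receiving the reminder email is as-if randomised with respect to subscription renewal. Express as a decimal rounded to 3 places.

PAF ≈ 0.599

Let p₁ = 0.591, p₀ = 0.101.
Overall risk P(Y=1) = π·p₁ + (1−π)·p₀ = 0.308×0.591 + 0.692×0.101 = 0.25192.
Under exogeneity, PAF = [P(Y=1) − p₀] / P(Y=1).
PAF = (0.25192 − 0.101) / 0.25192 ≈ 0.5991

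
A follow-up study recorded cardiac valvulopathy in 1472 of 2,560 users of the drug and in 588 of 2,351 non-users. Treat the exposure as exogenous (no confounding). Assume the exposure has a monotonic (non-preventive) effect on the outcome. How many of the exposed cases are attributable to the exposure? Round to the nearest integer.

p₁ = P(outcome | exposed) = 1472/2560 = 0.575
p₀ = P(outcome | unexposed) = 588/2351 = 0.25011
PN = (p₁ − p₀)/p₁ = (0.575 − 0.25011) / 0.575 ≈ 0.56503.
Attributable cases ≈ PN × (exposed cases) = 0.56503 × 1472 ≈ 831.73.

about 832 cases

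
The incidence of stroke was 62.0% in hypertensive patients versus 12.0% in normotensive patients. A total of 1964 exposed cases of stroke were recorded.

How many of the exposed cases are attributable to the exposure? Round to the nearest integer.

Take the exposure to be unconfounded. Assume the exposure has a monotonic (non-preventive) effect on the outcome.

about 1584 cases

p₁ = 0.62, p₀ = 0.12.
PN = (p₁ − p₀)/p₁ = (0.62 − 0.12) / 0.62 ≈ 0.80645.
Attributable cases ≈ PN × (exposed cases) = 0.80645 × 1964 ≈ 1583.87.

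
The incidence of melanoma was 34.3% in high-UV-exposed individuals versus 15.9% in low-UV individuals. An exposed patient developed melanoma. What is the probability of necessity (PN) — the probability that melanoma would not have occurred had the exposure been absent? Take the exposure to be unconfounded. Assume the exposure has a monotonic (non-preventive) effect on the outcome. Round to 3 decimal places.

p₁ = 0.343, p₀ = 0.159.
Under exogeneity and monotonicity, PN = (p₁ − p₀) / p₁.
PN = (0.343 − 0.159) / 0.343 = 0.184 / 0.343 ≈ 0.5364

PN ≈ 0.536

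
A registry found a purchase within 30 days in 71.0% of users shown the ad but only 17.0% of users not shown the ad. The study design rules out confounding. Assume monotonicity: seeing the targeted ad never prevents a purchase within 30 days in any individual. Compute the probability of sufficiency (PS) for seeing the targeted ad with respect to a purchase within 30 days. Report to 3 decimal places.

p₁ = 0.71, p₀ = 0.17.
Under exogeneity and monotonicity, PS = (p₁ − p₀) / (1 − p₀).
PS = (0.71 − 0.17) / (1 − 0.17) = 0.54 / 0.83 ≈ 0.6506

PS ≈ 0.651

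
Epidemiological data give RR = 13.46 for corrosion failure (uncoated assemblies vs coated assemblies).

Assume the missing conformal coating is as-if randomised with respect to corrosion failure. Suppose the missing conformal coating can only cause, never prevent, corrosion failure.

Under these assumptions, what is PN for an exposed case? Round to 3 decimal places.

PN ≈ 0.926

Under exogeneity and monotonicity, PN = (RR − 1) / RR = 1 − 1/RR.
PN = (13.46 − 1) / 13.46 = 12.46 / 13.46 ≈ 0.9257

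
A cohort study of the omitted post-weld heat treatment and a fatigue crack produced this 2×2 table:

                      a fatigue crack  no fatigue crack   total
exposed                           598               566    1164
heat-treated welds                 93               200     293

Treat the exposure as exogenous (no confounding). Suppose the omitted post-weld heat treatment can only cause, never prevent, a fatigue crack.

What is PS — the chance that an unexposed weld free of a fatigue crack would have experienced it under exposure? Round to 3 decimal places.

PS ≈ 0.288

p₁ = P(outcome | exposed) = 598/1164 = 0.51375
p₀ = P(outcome | unexposed) = 93/293 = 0.31741
Under exogeneity and monotonicity, PS = (p₁ − p₀)/(1 − p₀).
PS = (0.51375 − 0.31741) / 0.68259 ≈ 0.2876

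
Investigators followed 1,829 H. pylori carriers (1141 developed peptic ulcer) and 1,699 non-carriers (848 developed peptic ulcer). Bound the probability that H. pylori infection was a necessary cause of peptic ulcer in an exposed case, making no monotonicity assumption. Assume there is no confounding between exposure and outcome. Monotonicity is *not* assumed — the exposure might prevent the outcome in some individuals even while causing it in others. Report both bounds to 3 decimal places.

0.200 ≤ PN ≤ 0.803

p₁ = P(outcome | exposed) = 1141/1829 = 0.62384
p₀ = P(outcome | unexposed) = 848/1699 = 0.49912
Under exogeneity alone the bounds on PN are max{0,(p₁−p₀)/p₁} ≤ PN ≤ min{1,(1−p₀)/p₁}.
  lower = (p₁ − p₀)/p₁ = 0.12472 / 0.62384 ≈ 0.1999
  upper = min{1, (1 − p₀)/p₁} = 0.50088 / 0.62384 ≈ 0.8029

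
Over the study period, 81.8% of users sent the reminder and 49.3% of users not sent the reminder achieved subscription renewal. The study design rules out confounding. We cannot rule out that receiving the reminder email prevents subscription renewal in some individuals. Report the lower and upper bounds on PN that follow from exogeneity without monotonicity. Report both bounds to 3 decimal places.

p₁ = 0.818, p₀ = 0.493.
Under exogeneity alone the bounds on PN are max{0,(p₁−p₀)/p₁} ≤ PN ≤ min{1,(1−p₀)/p₁}.
  lower = (p₁ − p₀)/p₁ = 0.325 / 0.818 ≈ 0.3973
  upper = min{1, (1 − p₀)/p₁} = 0.507 / 0.818 ≈ 0.6198

0.397 ≤ PN ≤ 0.620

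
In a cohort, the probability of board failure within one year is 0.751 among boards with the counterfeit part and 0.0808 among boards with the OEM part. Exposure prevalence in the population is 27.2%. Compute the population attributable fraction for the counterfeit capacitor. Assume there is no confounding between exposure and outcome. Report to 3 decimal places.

Let p₁ = 0.751, p₀ = 0.0808.
Overall risk P(Y=1) = π·p₁ + (1−π)·p₀ = 0.272×0.751 + 0.728×0.0808 = 0.26309.
Under exogeneity, PAF = [P(Y=1) − p₀] / P(Y=1).
PAF = (0.26309 − 0.0808) / 0.26309 ≈ 0.6929

PAF ≈ 0.693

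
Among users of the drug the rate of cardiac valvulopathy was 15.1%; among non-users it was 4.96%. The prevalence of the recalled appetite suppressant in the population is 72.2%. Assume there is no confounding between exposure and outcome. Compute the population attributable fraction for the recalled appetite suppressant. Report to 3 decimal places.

PAF ≈ 0.596

p₁ = 0.151, p₀ = 0.0496.
Overall risk P(Y=1) = π·p₁ + (1−π)·p₀ = 0.722×0.151 + 0.278×0.0496 = 0.12281.
Under exogeneity, PAF = [P(Y=1) − p₀] / P(Y=1).
PAF = (0.12281 − 0.0496) / 0.12281 ≈ 0.5961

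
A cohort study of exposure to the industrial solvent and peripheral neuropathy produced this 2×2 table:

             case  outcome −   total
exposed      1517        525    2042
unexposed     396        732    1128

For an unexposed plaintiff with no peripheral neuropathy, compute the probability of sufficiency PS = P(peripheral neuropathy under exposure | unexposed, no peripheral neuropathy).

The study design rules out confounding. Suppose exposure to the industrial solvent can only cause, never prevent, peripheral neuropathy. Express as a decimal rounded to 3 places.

p₁ = P(outcome | exposed) = 1517/2042 = 0.7429
p₀ = P(outcome | unexposed) = 396/1128 = 0.35106
Under exogeneity and monotonicity, PS = (p₁ − p₀) / (1 − p₀).
PS = (0.7429 − 0.35106) / (1 − 0.35106) = 0.39184 / 0.64894 ≈ 0.6038

PS ≈ 0.604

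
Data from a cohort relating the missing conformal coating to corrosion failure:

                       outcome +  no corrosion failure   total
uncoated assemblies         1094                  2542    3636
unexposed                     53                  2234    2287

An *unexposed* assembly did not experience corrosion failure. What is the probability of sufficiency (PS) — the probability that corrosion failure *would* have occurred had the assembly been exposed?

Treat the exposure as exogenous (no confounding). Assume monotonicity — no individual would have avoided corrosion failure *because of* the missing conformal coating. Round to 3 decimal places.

PS ≈ 0.284

p₁ = P(outcome | exposed) = 1094/3636 = 0.30088
p₀ = P(outcome | unexposed) = 53/2287 = 0.023174
Under exogeneity and monotonicity, PS = (p₁ − p₀)/(1 − p₀).
PS = (0.30088 − 0.023174) / 0.97683 ≈ 0.2843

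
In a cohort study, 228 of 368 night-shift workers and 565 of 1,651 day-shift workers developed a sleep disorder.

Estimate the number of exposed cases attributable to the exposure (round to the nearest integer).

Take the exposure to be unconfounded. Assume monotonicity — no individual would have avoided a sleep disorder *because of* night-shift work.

about 102 cases

p₁ = P(outcome | exposed) = 228/368 = 0.61957
p₀ = P(outcome | unexposed) = 565/1651 = 0.34222
PN = (p₁ − p₀)/p₁ = (0.61957 − 0.34222) / 0.61957 ≈ 0.44765.
Attributable cases ≈ PN × (exposed cases) = 0.44765 × 228 ≈ 102.06.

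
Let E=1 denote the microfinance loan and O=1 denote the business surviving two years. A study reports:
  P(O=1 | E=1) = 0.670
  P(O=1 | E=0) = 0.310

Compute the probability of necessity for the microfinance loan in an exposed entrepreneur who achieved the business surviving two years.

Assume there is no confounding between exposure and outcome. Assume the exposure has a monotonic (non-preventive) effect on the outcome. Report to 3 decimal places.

PN ≈ 0.537

Let p₁ = 0.67, p₀ = 0.31.
Under exogeneity and monotonicity, PN = (p₁ − p₀) / p₁.
PN = (0.67 − 0.31) / 0.67 = 0.36 / 0.67 ≈ 0.5373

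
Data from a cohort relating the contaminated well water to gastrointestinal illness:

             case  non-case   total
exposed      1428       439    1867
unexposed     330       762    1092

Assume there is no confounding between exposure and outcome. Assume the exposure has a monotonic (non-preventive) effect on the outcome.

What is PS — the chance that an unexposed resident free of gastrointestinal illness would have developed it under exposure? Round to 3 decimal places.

PS ≈ 0.663

p₁ = P(outcome | exposed) = 1428/1867 = 0.76486
p₀ = P(outcome | unexposed) = 330/1092 = 0.3022
Under exogeneity and monotonicity, PS = (p₁ − p₀)/(1 − p₀).
PS = (0.76486 − 0.3022) / 0.6978 ≈ 0.6630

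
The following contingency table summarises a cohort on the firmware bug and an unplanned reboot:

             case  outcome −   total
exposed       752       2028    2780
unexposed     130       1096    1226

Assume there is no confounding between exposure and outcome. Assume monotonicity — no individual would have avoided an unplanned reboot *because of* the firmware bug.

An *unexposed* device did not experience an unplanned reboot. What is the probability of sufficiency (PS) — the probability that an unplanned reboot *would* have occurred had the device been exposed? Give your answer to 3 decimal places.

p₁ = P(outcome | exposed) = 752/2780 = 0.2705
p₀ = P(outcome | unexposed) = 130/1226 = 0.10604
Under exogeneity and monotonicity, PS = (p₁ − p₀) / (1 − p₀).
PS = (0.2705 − 0.10604) / (1 − 0.10604) = 0.16447 / 0.89396 ≈ 0.1840

PS ≈ 0.184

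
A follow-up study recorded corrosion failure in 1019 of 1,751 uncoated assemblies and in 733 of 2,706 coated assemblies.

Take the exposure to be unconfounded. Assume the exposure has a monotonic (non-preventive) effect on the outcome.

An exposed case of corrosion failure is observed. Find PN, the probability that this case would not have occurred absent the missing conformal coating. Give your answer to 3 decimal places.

PN ≈ 0.535

p₁ = P(outcome | exposed) = 1019/1751 = 0.58195
p₀ = P(outcome | unexposed) = 733/2706 = 0.27088
Under exogeneity and monotonicity, PN = (p₁ − p₀) / p₁.
PN = (0.58195 − 0.27088) / 0.58195 = 0.31107 / 0.58195 ≈ 0.5345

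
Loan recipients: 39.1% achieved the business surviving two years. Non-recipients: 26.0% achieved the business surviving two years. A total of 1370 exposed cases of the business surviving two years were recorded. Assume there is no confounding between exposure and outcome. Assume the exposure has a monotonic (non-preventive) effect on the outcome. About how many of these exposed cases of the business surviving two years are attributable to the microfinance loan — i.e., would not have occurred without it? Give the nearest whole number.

p₁ = 0.391, p₀ = 0.26.
PN = (p₁ − p₀)/p₁ = (0.391 − 0.26) / 0.391 ≈ 0.33504.
Attributable cases ≈ PN × (exposed cases) = 0.33504 × 1370 ≈ 459.00.

about 459 cases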